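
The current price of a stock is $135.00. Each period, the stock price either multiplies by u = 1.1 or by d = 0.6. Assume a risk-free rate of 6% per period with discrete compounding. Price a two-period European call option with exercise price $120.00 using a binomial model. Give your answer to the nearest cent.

$32.66

Risk-neutral probability p = (1 + 0.06 − 0.6)/(1.1 − 0.6) = 0.4600/0.5000 = 0.9200
Terminal stock prices: S_uu = 163.4, S_ud = 89.1, S_dd = 48.6
Terminal payoffs (S − K): max(43.35, 0) = 43.35, max(-30.9, 0) = 0, max(-71.4, 0) = 0
Node u (S = 148.5): V_u = 1/1.06·[0.9200·43.3500 + 0.0800·0.0000] = 37.6245
Node d (S = 81): V_d = 1/1.06·[0.9200·0.0000 + 0.0800·0.0000] = 0.0000
Node 0 (S = 135): V_0 = 1/1.06·[0.9200·37.6245 + 0.0800·0.0000] = 32.6553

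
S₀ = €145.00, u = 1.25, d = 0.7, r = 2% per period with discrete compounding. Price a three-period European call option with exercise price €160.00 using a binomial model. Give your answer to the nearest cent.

Risk-neutral probability p = (1 + 0.02 − 0.7)/(1.25 − 0.7) = 0.3200/0.5500 = 0.5818
Terminal stock prices: S_uuu = 283.2, S_uud = 158.6, S_udd = 88.81, S_ddd = 49.73
Terminal payoffs (S − K): max(123.2, 0) = 123.2, max(-1.406, 0) = 0, max(-71.19, 0) = 0, max(-110.3, 0) = 0
Node uu (S = 226.6): V_uu = 1/1.02·[0.5818·123.2031 + 0.4182·0.0000] = 70.2763
Node ud (S = 126.9): V_ud = 1/1.02·[0.5818·0.0000 + 0.4182·0.0000] = 0.0000
Node dd (S = 71.05): V_dd = 1/1.02·[0.5818·0.0000 + 0.4182·0.0000] = 0.0000
Node u (S = 181.2): V_u = 1/1.02·[0.5818·70.2763 + 0.4182·0.0000] = 40.0863
Node d (S = 101.5): V_d = 1/1.02·[0.5818·0.0000 + 0.4182·0.0000] = 0.0000
Node 0 (S = 145): V_0 = 1/1.02·[0.5818·40.0863 + 0.4182·0.0000] = 22.8656

€22.87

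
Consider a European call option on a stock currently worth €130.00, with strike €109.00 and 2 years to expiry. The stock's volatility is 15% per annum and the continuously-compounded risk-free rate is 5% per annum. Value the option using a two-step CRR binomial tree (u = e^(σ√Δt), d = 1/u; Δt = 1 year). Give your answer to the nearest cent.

CRR parameters: u = e^(σ√Δt) = e^(0.15·√1) = 1.1618, d = 1/u = 0.8607
Per-period rate: rΔt = 0.05·1 = 0.05, so R = e^0.05 = 1.0513
Risk-neutral probability p = (e^0.05 − 0.8607)/(1.1618 − 0.8607) = 0.1906/0.3011 = 0.6328
Terminal stock prices: S_uu = 175.5, S_ud = 130, S_dd = 96.31
Terminal payoffs (S − K): max(66.48, 0) = 66.48, max(21, 0) = 21, max(-12.69, 0) = 0
Node u (S = 151): V_u = e^(−0.05)·[0.6328·66.4816 + 0.3672·21.0000] = 47.3544
Node d (S = 111.9): V_d = e^(−0.05)·[0.6328·21.0000 + 0.3672·0.0000] = 12.6414
Node 0 (S = 130): V_0 = e^(−0.05)·[0.6328·47.3544 + 0.3672·12.6414] = 32.9211

€32.92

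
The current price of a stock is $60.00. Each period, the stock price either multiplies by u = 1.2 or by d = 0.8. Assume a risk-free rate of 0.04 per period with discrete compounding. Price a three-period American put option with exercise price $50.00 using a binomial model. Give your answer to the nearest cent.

Risk-neutral probability p = (1 + 0.04 − 0.8)/(1.2 − 0.8) = 0.2400/0.4000 = 0.6000
Terminal stock prices: S_uuu = 103.7, S_uud = 69.12, S_udd = 46.08, S_ddd = 30.72
Terminal payoffs (K − S): max(-53.68, 0) = 0, max(-19.12, 0) = 0, max(3.92, 0) = 3.92, max(19.28, 0) = 19.28
Node uu (S = 86.4): continuation = 1/1.04·[0.6000·0.0000 + 0.4000·0.0000] = 0.0000; exercise value = 0.0000 ≤ continuation, so V_uu = 0.0000
Node ud (S = 57.6): continuation = 1/1.04·[0.6000·0.0000 + 0.4000·3.9200] = 1.5077; exercise value = 0.0000 ≤ continuation, so V_ud = 1.5077
Node dd (S = 38.4): continuation = 1/1.04·[0.6000·3.9200 + 0.4000·19.2800] = 9.6769; exercise value = 11.6000 > continuation, so V_dd = 11.6000 (exercise)
Node u (S = 72): continuation = 1/1.04·[0.6000·0.0000 + 0.4000·1.5077] = 0.5799; exercise value = 0.0000 ≤ continuation, so V_u = 0.5799
Node d (S = 48): continuation = 1/1.04·[0.6000·1.5077 + 0.4000·11.6000] = 5.3314; exercise value = 2.0000 ≤ continuation, so V_d = 5.3314
Node 0 (S = 60): continuation = 1/1.04·[0.6000·0.5799 + 0.4000·5.3314] = 2.3851; exercise value = 0.0000 ≤ continuation, so V_0 = 2.3851

$2.39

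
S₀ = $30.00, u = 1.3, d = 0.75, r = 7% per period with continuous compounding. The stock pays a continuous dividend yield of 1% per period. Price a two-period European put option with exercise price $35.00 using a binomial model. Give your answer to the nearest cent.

Per-period risk-free factor R = e^0.07 = 1.0725; dividend-adjusted growth = e^(0.07−0.01) = 1.0618.
Risk-neutral probability p = (1.0618 − 0.75)/(1.3 − 0.75) = 0.3118/0.5500 = 0.5670
Terminal stock prices: S_uu = 50.7, S_ud = 29.25, S_dd = 16.88
Terminal payoffs (K − S): max(-15.7, 0) = 0, max(5.75, 0) = 5.75, max(18.12, 0) = 18.12
Node u (S = 39): V_u = e^(−0.07)·[0.5670·0.0000 + 0.4330·5.7500] = 2.3216
Node d (S = 22.5): V_d = e^(−0.07)·[0.5670·5.7500 + 0.4330·18.1250] = 10.3577
Node 0 (S = 30): V_0 = e^(−0.07)·[0.5670·2.3216 + 0.4330·10.3577] = 5.4092

$5.41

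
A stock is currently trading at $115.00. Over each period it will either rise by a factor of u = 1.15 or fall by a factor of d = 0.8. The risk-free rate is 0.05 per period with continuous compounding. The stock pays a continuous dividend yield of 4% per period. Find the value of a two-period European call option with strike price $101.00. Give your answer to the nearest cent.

$18.73

Per-period risk-free factor R = e^0.05 = 1.0513; dividend-adjusted growth = e^(0.05−0.04) = 1.0101.
Risk-neutral probability p = (1.0101 − 0.8)/(1.15 − 0.8) = 0.2101/0.3500 = 0.6001
Terminal stock prices: S_uu = 152.1, S_ud = 105.8, S_dd = 73.6
Terminal payoffs (S − K): max(51.09, 0) = 51.09, max(4.8, 0) = 4.8, max(-27.4, 0) = 0
Node u (S = 132.2): V_u = e^(−0.05)·[0.6001·51.0875 + 0.3999·4.8000] = 30.9902
Node d (S = 92): V_d = e^(−0.05)·[0.6001·4.8000 + 0.3999·0.0000] = 2.7402
Node 0 (S = 115): V_0 = e^(−0.05)·[0.6001·30.9902 + 0.3999·2.7402] = 18.7338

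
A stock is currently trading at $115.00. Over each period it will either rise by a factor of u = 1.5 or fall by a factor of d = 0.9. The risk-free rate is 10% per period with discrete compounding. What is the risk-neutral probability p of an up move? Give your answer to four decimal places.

p = 0.3333

Risk-neutral probability p = (1 + 0.1 − 0.9)/(1.5 − 0.9) = 0.2000/0.6000 = 0.3333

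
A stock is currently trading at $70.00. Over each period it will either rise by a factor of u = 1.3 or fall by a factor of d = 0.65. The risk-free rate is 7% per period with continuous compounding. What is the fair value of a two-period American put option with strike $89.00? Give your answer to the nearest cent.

Risk-neutral probability p = (e^0.07 − 0.65)/(1.3 − 0.65) = 0.4225/0.6500 = 0.6500
Terminal stock prices: S_uu = 118.3, S_ud = 59.15, S_dd = 29.58
Terminal payoffs (K − S): max(-29.3, 0) = 0, max(29.85, 0) = 29.85, max(59.42, 0) = 59.42
Node u (S = 91): continuation = e^(−0.07)·[0.6500·0.0000 + 0.3500·29.8500] = 9.7408; exercise value = 0.0000 ≤ continuation, so V_u = 9.7408
Node d (S = 45.5): continuation = e^(−0.07)·[0.6500·29.8500 + 0.3500·59.4250] = 37.4830; exercise value = 43.5000 > continuation, so V_d = 43.5000 (exercise)
Node 0 (S = 70): continuation = e^(−0.07)·[0.6500·9.7408 + 0.3500·43.5000] = 20.0988; exercise value = 19.0000 ≤ continuation, so V_0 = 20.0988

$20.10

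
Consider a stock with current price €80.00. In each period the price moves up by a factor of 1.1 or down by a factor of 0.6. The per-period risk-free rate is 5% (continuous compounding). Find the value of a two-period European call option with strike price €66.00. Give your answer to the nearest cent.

Risk-neutral probability p = (e^0.05 − 0.6)/(1.1 − 0.6) = 0.4513/0.5000 = 0.9025
Terminal stock prices: S_uu = 96.8, S_ud = 52.8, S_dd = 28.8
Terminal payoffs (S − K): max(30.8, 0) = 30.8, max(-13.2, 0) = 0, max(-37.2, 0) = 0
Node u (S = 88): V_u = e^(−0.05)·[0.9025·30.8000 + 0.0975·0.0000] = 26.4426
Node d (S = 48): V_d = e^(−0.05)·[0.9025·0.0000 + 0.0975·0.0000] = 0.0000
Node 0 (S = 80): V_0 = e^(−0.05)·[0.9025·26.4426 + 0.0975·0.0000] = 22.7016

€22.70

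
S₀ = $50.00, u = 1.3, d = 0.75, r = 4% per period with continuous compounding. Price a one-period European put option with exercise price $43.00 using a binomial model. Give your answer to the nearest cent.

Risk-neutral probability p = (e^0.04 − 0.75)/(1.3 − 0.75) = 0.2908/0.5500 = 0.5287
Terminal stock prices: S_u = 65, S_d = 37.5
Terminal payoffs (K − S): max(-22, 0) = 0, max(5.5, 0) = 5.5
Node 0 (S = 50): V_0 = e^(−0.04)·[0.5287·0.0000 + 0.4713·5.5000] = 2.4903

$2.49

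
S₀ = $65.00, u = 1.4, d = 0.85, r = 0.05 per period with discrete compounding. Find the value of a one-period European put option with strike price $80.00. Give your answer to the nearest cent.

Risk-neutral probability p = (1 + 0.05 − 0.85)/(1.4 − 0.85) = 0.2000/0.5500 = 0.3636
Terminal stock prices: S_u = 91, S_d = 55.25
Terminal payoffs (K − S): max(-11, 0) = 0, max(24.75, 0) = 24.75
Node 0 (S = 65): V_0 = 1/1.05·[0.3636·0.0000 + 0.6364·24.7500] = 15.0000

$15.00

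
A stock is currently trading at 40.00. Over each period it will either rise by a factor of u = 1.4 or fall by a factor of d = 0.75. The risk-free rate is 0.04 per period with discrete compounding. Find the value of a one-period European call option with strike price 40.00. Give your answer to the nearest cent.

6.86

Risk-neutral probability p = (1 + 0.04 − 0.75)/(1.4 − 0.75) = 0.2900/0.6500 = 0.4462
Terminal stock prices: S_u = 56, S_d = 30
Terminal payoffs (S − K): max(16, 0) = 16, max(-10, 0) = 0
Node 0 (S = 40): V_0 = 1/1.04·[0.4462·16.0000 + 0.5538·0.0000] = 6.8639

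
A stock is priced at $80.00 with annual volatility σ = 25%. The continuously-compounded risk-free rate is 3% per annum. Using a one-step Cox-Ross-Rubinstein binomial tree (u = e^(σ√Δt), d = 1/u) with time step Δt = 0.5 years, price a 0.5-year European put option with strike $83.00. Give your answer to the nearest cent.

$7.89

CRR parameters: u = e^(σ√Δt) = e^(0.25·√0.5) = 1.1934, d = 1/u = 0.8380
Per-period rate: rΔt = 0.03·0.5 = 0.015, so R = e^0.015 = 1.0151
Risk-neutral probability p = (e^0.015 − 0.8380)/(1.1934 − 0.8380) = 0.1771/0.3554 = 0.4984
Terminal stock prices: S_u = 95.47, S_d = 67.04
Terminal payoffs (K − S): max(-12.47, 0) = 0, max(15.96, 0) = 15.96
Node 0 (S = 80): V_0 = e^(−0.015)·[0.4984·0.0000 + 0.5016·15.9626] = 7.8870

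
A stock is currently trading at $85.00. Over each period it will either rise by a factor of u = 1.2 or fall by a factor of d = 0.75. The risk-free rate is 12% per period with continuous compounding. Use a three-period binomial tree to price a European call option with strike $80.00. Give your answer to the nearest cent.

$30.35

Risk-neutral probability p = (e^0.12 − 0.75)/(1.2 − 0.75) = 0.3775/0.4500 = 0.8389
Terminal stock prices: S_uuu = 146.9, S_uud = 91.8, S_udd = 57.38, S_ddd = 35.86
Terminal payoffs (S − K): max(66.88, 0) = 66.88, max(11.8, 0) = 11.8, max(-22.62, 0) = 0, max(-44.14, 0) = 0
Node uu (S = 122.4): V_uu = e^(−0.12)·[0.8389·66.8800 + 0.1611·11.8000] = 51.4464
Node ud (S = 76.5): V_ud = e^(−0.12)·[0.8389·11.8000 + 0.1611·0.0000] = 8.7795
Node dd (S = 47.81): V_dd = e^(−0.12)·[0.8389·0.0000 + 0.1611·0.0000] = 0.0000
Node u (S = 102): V_u = e^(−0.12)·[0.8389·51.4464 + 0.1611·8.7795] = 39.5318
Node d (S = 63.75): V_d = e^(−0.12)·[0.8389·8.7795 + 0.1611·0.0000] = 6.5321
Node 0 (S = 85): V_0 = e^(−0.12)·[0.8389·39.5318 + 0.1611·6.5321] = 30.3459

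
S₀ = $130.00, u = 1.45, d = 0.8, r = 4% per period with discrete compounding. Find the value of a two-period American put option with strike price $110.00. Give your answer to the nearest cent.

$9.86

Risk-neutral probability p = (1 + 0.04 − 0.8)/(1.45 − 0.8) = 0.2400/0.6500 = 0.3692
Terminal stock prices: S_uu = 273.3, S_ud = 150.8, S_dd = 83.2
Terminal payoffs (K − S): max(-163.3, 0) = 0, max(-40.8, 0) = 0, max(26.8, 0) = 26.8
Node u (S = 188.5): continuation = 1/1.04·[0.3692·0.0000 + 0.6308·0.0000] = 0.0000; exercise value = 0.0000 ≤ continuation, so V_u = 0.0000
Node d (S = 104): continuation = 1/1.04·[0.3692·0.0000 + 0.6308·26.8000] = 16.2544; exercise value = 6.0000 ≤ continuation, so V_d = 16.2544
Node 0 (S = 130): continuation = 1/1.04·[0.3692·0.0000 + 0.6308·16.2544] = 9.8585; exercise value = 0.0000 ≤ continuation, so V_0 = 9.8585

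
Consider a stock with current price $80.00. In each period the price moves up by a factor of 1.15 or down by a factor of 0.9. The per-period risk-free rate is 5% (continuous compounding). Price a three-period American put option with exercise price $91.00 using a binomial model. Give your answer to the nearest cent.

Risk-neutral probability p = (e^0.05 − 0.9)/(1.15 − 0.9) = 0.1513/0.2500 = 0.6051
Terminal stock prices: S_uuu = 121.7, S_uud = 95.22, S_udd = 74.52, S_ddd = 58.32
Terminal payoffs (K − S): max(-30.67, 0) = 0, max(-4.22, 0) = 0, max(16.48, 0) = 16.48, max(32.68, 0) = 32.68
Node uu (S = 105.8): continuation = e^(−0.05)·[0.6051·0.0000 + 0.3949·0.0000] = 0.0000; exercise value = 0.0000 ≤ continuation, so V_uu = 0.0000
Node ud (S = 82.8): continuation = e^(−0.05)·[0.6051·0.0000 + 0.3949·16.4800] = 6.1908; exercise value = 8.2000 > continuation, so V_ud = 8.2000 (exercise)
Node dd (S = 64.8): continuation = e^(−0.05)·[0.6051·16.4800 + 0.3949·32.6800] = 21.7619; exercise value = 26.2000 > continuation, so V_dd = 26.2000 (exercise)
Node u (S = 92): continuation = e^(−0.05)·[0.6051·0.0000 + 0.3949·8.2000] = 3.0804; exercise value = 0.0000 ≤ continuation, so V_u = 3.0804
Node d (S = 72): continuation = e^(−0.05)·[0.6051·8.2000 + 0.3949·26.2000] = 14.5619; exercise value = 19.0000 > continuation, so V_d = 19.0000 (exercise)
Node 0 (S = 80): continuation = e^(−0.05)·[0.6051·3.0804 + 0.3949·19.0000] = 8.9104; exercise value = 11.0000 > continuation, so V_0 = 11.0000 (exercise)

$11.00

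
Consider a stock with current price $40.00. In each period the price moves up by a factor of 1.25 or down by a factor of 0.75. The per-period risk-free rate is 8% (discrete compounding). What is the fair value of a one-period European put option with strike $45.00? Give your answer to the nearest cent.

Risk-neutral probability p = (1 + 0.08 − 0.75)/(1.25 − 0.75) = 0.3300/0.5000 = 0.6600
Terminal stock prices: S_u = 50, S_d = 30
Terminal payoffs (K − S): max(-5, 0) = 0, max(15, 0) = 15
Node 0 (S = 40): V_0 = 1/1.08·[0.6600·0.0000 + 0.3400·15.0000] = 4.7222

$4.72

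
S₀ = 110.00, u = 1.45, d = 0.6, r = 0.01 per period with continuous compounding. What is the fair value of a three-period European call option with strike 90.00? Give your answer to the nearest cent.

Risk-neutral probability p = (e^0.01 − 0.6)/(1.45 − 0.6) = 0.4101/0.8500 = 0.4824
Terminal stock prices: S_uuu = 335.3, S_uud = 138.8, S_udd = 57.42, S_ddd = 23.76
Terminal payoffs (S − K): max(245.3, 0) = 245.3, max(48.76, 0) = 48.76, max(-32.58, 0) = 0, max(-66.24, 0) = 0
Node uu (S = 231.3): V_uu = e^(−0.01)·[0.4824·245.3487 + 0.5176·48.7650] = 142.1705
Node ud (S = 95.7): V_ud = e^(−0.01)·[0.4824·48.7650 + 0.5176·0.0000] = 23.2907
Node dd (S = 39.6): V_dd = e^(−0.01)·[0.4824·0.0000 + 0.5176·0.0000] = 0.0000
Node u (S = 159.5): V_u = e^(−0.01)·[0.4824·142.1705 + 0.5176·23.2907] = 79.8374
Node d (S = 66): V_d = e^(−0.01)·[0.4824·23.2907 + 0.5176·0.0000] = 11.1239
Node 0 (S = 110): V_0 = e^(−0.01)·[0.4824·79.8374 + 0.5176·11.1239] = 43.8316

43.83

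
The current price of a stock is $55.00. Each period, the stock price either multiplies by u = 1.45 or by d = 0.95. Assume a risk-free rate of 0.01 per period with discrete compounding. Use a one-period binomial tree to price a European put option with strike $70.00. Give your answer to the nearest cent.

Risk-neutral probability p = (1 + 0.01 − 0.95)/(1.45 − 0.95) = 0.0600/0.5000 = 0.1200
Terminal stock prices: S_u = 79.75, S_d = 52.25
Terminal payoffs (K − S): max(-9.75, 0) = 0, max(17.75, 0) = 17.75
Node 0 (S = 55): V_0 = 1/1.01·[0.1200·0.0000 + 0.8800·17.7500] = 15.4653

$15.47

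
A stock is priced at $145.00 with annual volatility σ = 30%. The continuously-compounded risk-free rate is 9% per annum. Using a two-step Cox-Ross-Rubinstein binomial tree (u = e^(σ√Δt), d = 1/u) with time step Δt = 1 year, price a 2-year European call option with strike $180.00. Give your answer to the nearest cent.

CRR parameters: u = e^(σ√Δt) = e^(0.3·√1) = 1.3499, d = 1/u = 0.7408
Per-period rate: rΔt = 0.09·1 = 0.09, so R = e^0.09 = 1.0942
Risk-neutral probability p = (e^0.09 − 0.7408)/(1.3499 − 0.7408) = 0.3534/0.6090 = 0.5802
Terminal stock prices: S_uu = 264.2, S_ud = 145, S_dd = 79.58
Terminal payoffs (S − K): max(84.21, 0) = 84.21, max(-35, 0) = 0, max(-100.4, 0) = 0
Node u (S = 195.7): V_u = e^(−0.09)·[0.5802·84.2072 + 0.4198·0.0000] = 44.6508
Node d (S = 107.4): V_d = e^(−0.09)·[0.5802·0.0000 + 0.4198·0.0000] = 0.0000
Node 0 (S = 145): V_0 = e^(−0.09)·[0.5802·44.6508 + 0.4198·0.0000] = 23.6760

$23.68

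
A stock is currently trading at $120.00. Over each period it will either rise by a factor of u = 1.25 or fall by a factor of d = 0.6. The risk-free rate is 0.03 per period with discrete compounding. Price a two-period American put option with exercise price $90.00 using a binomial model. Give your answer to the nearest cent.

$5.91

Risk-neutral probability p = (1 + 0.03 − 0.6)/(1.25 − 0.6) = 0.4300/0.6500 = 0.6615
Terminal stock prices: S_uu = 187.5, S_ud = 90, S_dd = 43.2
Terminal payoffs (K − S): max(-97.5, 0) = 0, max(0, 0) = 0, max(46.8, 0) = 46.8
Node u (S = 150): continuation = 1/1.03·[0.6615·0.0000 + 0.3385·0.0000] = 0.0000; exercise value = 0.0000 ≤ continuation, so V_u = 0.0000
Node d (S = 72): continuation = 1/1.03·[0.6615·0.0000 + 0.3385·46.8000] = 15.3786; exercise value = 18.0000 > continuation, so V_d = 18.0000 (exercise)
Node 0 (S = 120): continuation = 1/1.03·[0.6615·0.0000 + 0.3385·18.0000] = 5.9149; exercise value = 0.0000 ≤ continuation, so V_0 = 5.9149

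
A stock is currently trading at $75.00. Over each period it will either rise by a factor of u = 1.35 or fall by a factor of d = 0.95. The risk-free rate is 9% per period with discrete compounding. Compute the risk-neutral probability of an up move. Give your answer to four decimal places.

p = 0.3500

Risk-neutral probability p = (1 + 0.09 − 0.95)/(1.35 − 0.95) = 0.1400/0.4000 = 0.3500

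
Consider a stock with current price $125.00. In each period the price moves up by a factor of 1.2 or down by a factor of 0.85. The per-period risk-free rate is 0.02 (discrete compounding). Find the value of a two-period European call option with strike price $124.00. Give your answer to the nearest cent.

$14.38

Risk-neutral probability p = (1 + 0.02 − 0.85)/(1.2 − 0.85) = 0.1700/0.3500 = 0.4857
Terminal stock prices: S_uu = 180, S_ud = 127.5, S_dd = 90.31
Terminal payoffs (S − K): max(56, 0) = 56, max(3.5, 0) = 3.5, max(-33.69, 0) = 0
Node u (S = 150): V_u = 1/1.02·[0.4857·56.0000 + 0.5143·3.5000] = 28.4314
Node d (S = 106.2): V_d = 1/1.02·[0.4857·3.5000 + 0.5143·0.0000] = 1.6667
Node 0 (S = 125): V_0 = 1/1.02·[0.4857·28.4314 + 0.5143·1.6667] = 14.3791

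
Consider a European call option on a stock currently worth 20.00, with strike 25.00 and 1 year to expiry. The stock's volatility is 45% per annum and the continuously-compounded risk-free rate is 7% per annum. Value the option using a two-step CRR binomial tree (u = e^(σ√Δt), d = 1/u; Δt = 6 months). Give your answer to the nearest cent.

2.70

CRR parameters: u = e^(σ√Δt) = e^(0.45·√0.5) = 1.3746, d = 1/u = 0.7275
Per-period rate: rΔt = 0.07·0.5 = 0.035, so R = e^0.035 = 1.0356
Risk-neutral probability p = (e^0.035 − 0.7275)/(1.3746 − 0.7275) = 0.3082/0.6472 = 0.4762
Terminal stock prices: S_uu = 37.79, S_ud = 20, S_dd = 10.58
Terminal payoffs (S − K): max(12.79, 0) = 12.79, max(-5, 0) = 0, max(-14.42, 0) = 0
Node u (S = 27.49): V_u = e^(−0.035)·[0.4762·12.7932 + 0.5238·0.0000] = 5.8820
Node d (S = 14.55): V_d = e^(−0.035)·[0.4762·0.0000 + 0.5238·0.0000] = 0.0000
Node 0 (S = 20): V_0 = e^(−0.035)·[0.4762·5.8820 + 0.5238·0.0000] = 2.7044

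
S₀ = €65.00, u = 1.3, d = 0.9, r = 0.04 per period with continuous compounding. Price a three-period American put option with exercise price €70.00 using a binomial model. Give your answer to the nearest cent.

Risk-neutral probability p = (e^0.04 − 0.9)/(1.3 − 0.9) = 0.1408/0.4000 = 0.3520
Terminal stock prices: S_uuu = 142.8, S_uud = 98.87, S_udd = 68.45, S_ddd = 47.39
Terminal payoffs (K − S): max(-72.81, 0) = 0, max(-28.87, 0) = 0, max(1.555, 0) = 1.555, max(22.61, 0) = 22.61
Node uu (S = 109.9): continuation = e^(−0.04)·[0.3520·0.0000 + 0.6480·0.0000] = 0.0000; exercise value = 0.0000 ≤ continuation, so V_uu = 0.0000
Node ud (S = 76.05): continuation = e^(−0.04)·[0.3520·0.0000 + 0.6480·1.5550] = 0.9681; exercise value = 0.0000 ≤ continuation, so V_ud = 0.9681
Node dd (S = 52.65): continuation = e^(−0.04)·[0.3520·1.5550 + 0.6480·22.6150] = 14.6053; exercise value = 17.3500 > continuation, so V_dd = 17.3500 (exercise)
Node u (S = 84.5): continuation = e^(−0.04)·[0.3520·0.0000 + 0.6480·0.9681] = 0.6027; exercise value = 0.0000 ≤ continuation, so V_u = 0.6027
Node d (S = 58.5): continuation = e^(−0.04)·[0.3520·0.9681 + 0.6480·17.3500] = 11.1289; exercise value = 11.5000 > continuation, so V_d = 11.5000 (exercise)
Node 0 (S = 65): continuation = e^(−0.04)·[0.3520·0.6027 + 0.6480·11.5000] = 7.3634; exercise value = 5.0000 ≤ continuation, so V_0 = 7.3634

€7.36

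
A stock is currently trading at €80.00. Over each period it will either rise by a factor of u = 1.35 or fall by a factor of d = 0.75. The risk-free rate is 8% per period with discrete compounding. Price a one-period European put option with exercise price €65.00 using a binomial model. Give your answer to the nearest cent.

€2.08

Risk-neutral probability p = (1 + 0.08 − 0.75)/(1.35 − 0.75) = 0.3300/0.6000 = 0.5500
Terminal stock prices: S_u = 108, S_d = 60
Terminal payoffs (K − S): max(-43, 0) = 0, max(5, 0) = 5
Node 0 (S = 80): V_0 = 1/1.08·[0.5500·0.0000 + 0.4500·5.0000] = 2.0833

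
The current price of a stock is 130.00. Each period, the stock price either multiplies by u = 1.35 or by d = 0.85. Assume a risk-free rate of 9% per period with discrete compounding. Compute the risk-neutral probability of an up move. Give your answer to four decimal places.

Risk-neutral probability p = (1 + 0.09 − 0.85)/(1.35 − 0.85) = 0.2400/0.5000 = 0.4800

p = 0.4800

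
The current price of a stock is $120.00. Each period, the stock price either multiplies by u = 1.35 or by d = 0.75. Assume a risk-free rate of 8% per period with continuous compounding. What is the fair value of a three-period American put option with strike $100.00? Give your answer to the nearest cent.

$7.01

Risk-neutral probability p = (e^0.08 − 0.75)/(1.35 − 0.75) = 0.3333/0.6000 = 0.5555
Terminal stock prices: S_uuu = 295.2, S_uud = 164, S_udd = 91.12, S_ddd = 50.62
Terminal payoffs (K − S): max(-195.2, 0) = 0, max(-64.03, 0) = 0, max(8.875, 0) = 8.875, max(49.38, 0) = 49.38
Node uu (S = 218.7): continuation = e^(−0.08)·[0.5555·0.0000 + 0.4445·0.0000] = 0.0000; exercise value = 0.0000 ≤ continuation, so V_uu = 0.0000
Node ud (S = 121.5): continuation = e^(−0.08)·[0.5555·0.0000 + 0.4445·8.8750] = 3.6418; exercise value = 0.0000 ≤ continuation, so V_ud = 3.6418
Node dd (S = 67.5): continuation = e^(−0.08)·[0.5555·8.8750 + 0.4445·49.3750] = 24.8116; exercise value = 32.5000 > continuation, so V_dd = 32.5000 (exercise)
Node u (S = 162): continuation = e^(−0.08)·[0.5555·0.0000 + 0.4445·3.6418] = 1.4944; exercise value = 0.0000 ≤ continuation, so V_u = 1.4944
Node d (S = 90): continuation = e^(−0.08)·[0.5555·3.6418 + 0.4445·32.5000] = 15.2036; exercise value = 10.0000 ≤ continuation, so V_d = 15.2036
Node 0 (S = 120): continuation = e^(−0.08)·[0.5555·1.4944 + 0.4445·15.2036] = 7.0050; exercise value = 0.0000 ≤ continuation, so V_0 = 7.0050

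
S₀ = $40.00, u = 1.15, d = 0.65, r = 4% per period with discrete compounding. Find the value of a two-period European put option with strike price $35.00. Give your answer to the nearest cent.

$2.43

Risk-neutral probability p = (1 + 0.04 − 0.65)/(1.15 − 0.65) = 0.3900/0.5000 = 0.7800
Terminal stock prices: S_uu = 52.9, S_ud = 29.9, S_dd = 16.9
Terminal payoffs (K − S): max(-17.9, 0) = 0, max(5.1, 0) = 5.1, max(18.1, 0) = 18.1
Node u (S = 46): V_u = 1/1.04·[0.7800·0.0000 + 0.2200·5.1000] = 1.0788
Node d (S = 26): V_d = 1/1.04·[0.7800·5.1000 + 0.2200·18.1000] = 7.6538
Node 0 (S = 40): V_0 = 1/1.04·[0.7800·1.0788 + 0.2200·7.6538] = 2.4282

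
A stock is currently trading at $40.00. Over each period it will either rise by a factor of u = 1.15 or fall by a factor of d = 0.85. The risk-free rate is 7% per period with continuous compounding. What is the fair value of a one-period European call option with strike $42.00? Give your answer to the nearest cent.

$2.77

Risk-neutral probability p = (e^0.07 − 0.85)/(1.15 − 0.85) = 0.2225/0.3000 = 0.7417
Terminal stock prices: S_u = 46, S_d = 34
Terminal payoffs (S − K): max(4, 0) = 4, max(-8, 0) = 0
Node 0 (S = 40): V_0 = e^(−0.07)·[0.7417·4.0000 + 0.2583·0.0000] = 2.7662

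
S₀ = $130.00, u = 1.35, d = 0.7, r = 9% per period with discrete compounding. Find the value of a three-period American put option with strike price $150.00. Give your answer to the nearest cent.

$27.14

Risk-neutral probability p = (1 + 0.09 − 0.7)/(1.35 − 0.7) = 0.3900/0.6500 = 0.6000
Terminal stock prices: S_uuu = 319.8, S_uud = 165.8, S_udd = 85.99, S_ddd = 44.59
Terminal payoffs (K − S): max(-169.8, 0) = 0, max(-15.85, 0) = 0, max(64.01, 0) = 64.01, max(105.4, 0) = 105.4
Node uu (S = 236.9): continuation = 1/1.09·[0.6000·0.0000 + 0.4000·0.0000] = 0.0000; exercise value = 0.0000 ≤ continuation, so V_uu = 0.0000
Node ud (S = 122.8): continuation = 1/1.09·[0.6000·0.0000 + 0.4000·64.0050] = 23.4881; exercise value = 27.1500 > continuation, so V_ud = 27.1500 (exercise)
Node dd (S = 63.7): continuation = 1/1.09·[0.6000·64.0050 + 0.4000·105.4100] = 73.9147; exercise value = 86.3000 > continuation, so V_dd = 86.3000 (exercise)
Node u (S = 175.5): continuation = 1/1.09·[0.6000·0.0000 + 0.4000·27.1500] = 9.9633; exercise value = 0.0000 ≤ continuation, so V_u = 9.9633
Node d (S = 91): continuation = 1/1.09·[0.6000·27.1500 + 0.4000·86.3000] = 46.6147; exercise value = 59.0000 > continuation, so V_d = 59.0000 (exercise)
Node 0 (S = 130): continuation = 1/1.09·[0.6000·9.9633 + 0.4000·59.0000] = 27.1358; exercise value = 20.0000 ≤ continuation, so V_0 = 27.1358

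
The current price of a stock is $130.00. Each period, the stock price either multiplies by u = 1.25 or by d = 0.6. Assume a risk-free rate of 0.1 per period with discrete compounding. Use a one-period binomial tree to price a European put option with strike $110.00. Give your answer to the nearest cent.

Risk-neutral probability p = (1 + 0.1 − 0.6)/(1.25 − 0.6) = 0.5000/0.6500 = 0.7692
Terminal stock prices: S_u = 162.5, S_d = 78
Terminal payoffs (K − S): max(-52.5, 0) = 0, max(32, 0) = 32
Node 0 (S = 130): V_0 = 1/1.1·[0.7692·0.0000 + 0.2308·32.0000] = 6.7133

$6.71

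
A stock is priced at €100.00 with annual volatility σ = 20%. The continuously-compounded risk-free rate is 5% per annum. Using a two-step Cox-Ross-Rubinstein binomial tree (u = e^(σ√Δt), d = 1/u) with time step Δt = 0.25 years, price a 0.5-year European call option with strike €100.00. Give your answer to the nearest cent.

CRR parameters: u = e^(σ√Δt) = e^(0.2·√0.25) = 1.1052, d = 1/u = 0.9048
Per-period rate: rΔt = 0.05·0.25 = 0.0125, so R = e^0.0125 = 1.0126
Risk-neutral probability p = (e^0.0125 − 0.9048)/(1.1052 − 0.9048) = 0.1077/0.2003 = 0.5378
Terminal stock prices: S_uu = 122.1, S_ud = 100, S_dd = 81.87
Terminal payoffs (S − K): max(22.14, 0) = 22.14, max(0, 0) = 0, max(-18.13, 0) = 0
Node u (S = 110.5): V_u = e^(−0.0125)·[0.5378·22.1403 + 0.4622·0.0000] = 11.7593
Node d (S = 90.48): V_d = e^(−0.0125)·[0.5378·0.0000 + 0.4622·0.0000] = 0.0000
Node 0 (S = 100): V_0 = e^(−0.0125)·[0.5378·11.7593 + 0.4622·0.0000] = 6.2457

€6.25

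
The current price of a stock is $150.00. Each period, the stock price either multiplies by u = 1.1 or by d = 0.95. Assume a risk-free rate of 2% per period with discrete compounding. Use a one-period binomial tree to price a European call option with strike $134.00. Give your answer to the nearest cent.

$18.63

Risk-neutral probability p = (1 + 0.02 − 0.95)/(1.1 − 0.95) = 0.0700/0.1500 = 0.4667
Terminal stock prices: S_u = 165, S_d = 142.5
Terminal payoffs (S − K): max(31, 0) = 31, max(8.5, 0) = 8.5
Node 0 (S = 150): V_0 = 1/1.02·[0.4667·31.0000 + 0.5333·8.5000] = 18.6275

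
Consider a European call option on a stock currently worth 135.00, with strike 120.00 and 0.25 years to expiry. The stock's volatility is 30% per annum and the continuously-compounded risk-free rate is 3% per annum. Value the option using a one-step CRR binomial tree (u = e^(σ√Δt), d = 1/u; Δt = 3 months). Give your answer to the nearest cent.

17.83

CRR parameters: u = e^(σ√Δt) = e^(0.3·√0.25) = 1.1618, d = 1/u = 0.8607
Per-period rate: rΔt = 0.03·0.25 = 0.0075, so R = e^0.0075 = 1.0075
Risk-neutral probability p = (e^0.0075 − 0.8607)/(1.1618 − 0.8607) = 0.1468/0.3011 = 0.4876
Terminal stock prices: S_u = 156.8, S_d = 116.2
Terminal payoffs (S − K): max(36.85, 0) = 36.85, max(-3.804, 0) = 0
Node 0 (S = 135): V_0 = e^(−0.0075)·[0.4876·36.8476 + 0.5124·0.0000] = 17.8316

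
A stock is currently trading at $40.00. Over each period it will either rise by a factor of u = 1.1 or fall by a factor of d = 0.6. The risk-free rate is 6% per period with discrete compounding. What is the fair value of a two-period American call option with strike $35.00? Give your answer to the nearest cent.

$10.09

Risk-neutral probability p = (1 + 0.06 − 0.6)/(1.1 − 0.6) = 0.4600/0.5000 = 0.9200
Terminal stock prices: S_uu = 48.4, S_ud = 26.4, S_dd = 14.4
Terminal payoffs (S − K): max(13.4, 0) = 13.4, max(-8.6, 0) = 0, max(-20.6, 0) = 0
Node u (S = 44): continuation = 1/1.06·[0.9200·13.4000 + 0.0800·0.0000] = 11.6302; exercise value = 9.0000 ≤ continuation, so V_u = 11.6302
Node d (S = 24): continuation = 1/1.06·[0.9200·0.0000 + 0.0800·0.0000] = 0.0000; exercise value = 0.0000 ≤ continuation, so V_d = 0.0000
Node 0 (S = 40): continuation = 1/1.06·[0.9200·11.6302 + 0.0800·0.0000] = 10.0941; exercise value = 5.0000 ≤ continuation, so V_0 = 10.0941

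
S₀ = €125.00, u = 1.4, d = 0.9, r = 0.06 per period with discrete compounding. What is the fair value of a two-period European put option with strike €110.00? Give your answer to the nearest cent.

Risk-neutral probability p = (1 + 0.06 − 0.9)/(1.4 − 0.9) = 0.1600/0.5000 = 0.3200
Terminal stock prices: S_uu = 245, S_ud = 157.5, S_dd = 101.2
Terminal payoffs (K − S): max(-135, 0) = 0, max(-47.5, 0) = 0, max(8.75, 0) = 8.75
Node u (S = 175): V_u = 1/1.06·[0.3200·0.0000 + 0.6800·0.0000] = 0.0000
Node d (S = 112.5): V_d = 1/1.06·[0.3200·0.0000 + 0.6800·8.7500] = 5.6132
Node 0 (S = 125): V_0 = 1/1.06·[0.3200·0.0000 + 0.6800·5.6132] = 3.6009

€3.60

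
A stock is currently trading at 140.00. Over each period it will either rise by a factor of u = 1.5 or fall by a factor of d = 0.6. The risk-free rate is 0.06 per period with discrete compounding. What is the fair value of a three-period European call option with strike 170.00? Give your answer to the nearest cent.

Risk-neutral probability p = (1 + 0.06 − 0.6)/(1.5 − 0.6) = 0.4600/0.9000 = 0.5111
Terminal stock prices: S_uuu = 472.5, S_uud = 189, S_udd = 75.6, S_ddd = 30.24
Terminal payoffs (S − K): max(302.5, 0) = 302.5, max(19, 0) = 19, max(-94.4, 0) = 0, max(-139.8, 0) = 0
Node uu (S = 315): V_uu = 1/1.06·[0.5111·302.5000 + 0.4889·19.0000] = 154.6226
Node ud (S = 126): V_ud = 1/1.06·[0.5111·19.0000 + 0.4889·0.0000] = 9.1614
Node dd (S = 50.4): V_dd = 1/1.06·[0.5111·0.0000 + 0.4889·0.0000] = 0.0000
Node u (S = 210): V_u = 1/1.06·[0.5111·154.6226 + 0.4889·9.1614] = 78.7814
Node d (S = 84): V_d = 1/1.06·[0.5111·9.1614 + 0.4889·0.0000] = 4.4175
Node 0 (S = 140): V_0 = 1/1.06·[0.5111·78.7814 + 0.4889·4.4175] = 40.0242

40.02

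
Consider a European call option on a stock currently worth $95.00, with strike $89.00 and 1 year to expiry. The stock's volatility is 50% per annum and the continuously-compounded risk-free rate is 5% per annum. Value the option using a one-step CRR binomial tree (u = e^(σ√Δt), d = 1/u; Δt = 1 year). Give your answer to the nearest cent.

CRR parameters: u = e^(σ√Δt) = e^(0.5·√1) = 1.6487, d = 1/u = 0.6065
Per-period rate: rΔt = 0.05·1 = 0.05, so R = e^0.05 = 1.0513
Risk-neutral probability p = (e^0.05 − 0.6065)/(1.6487 − 0.6065) = 0.4447/1.0422 = 0.4267
Terminal stock prices: S_u = 156.6, S_d = 57.62
Terminal payoffs (S − K): max(67.63, 0) = 67.63, max(-31.38, 0) = 0
Node 0 (S = 95): V_0 = e^(−0.05)·[0.4267·67.6285 + 0.5733·0.0000] = 27.4520

$27.45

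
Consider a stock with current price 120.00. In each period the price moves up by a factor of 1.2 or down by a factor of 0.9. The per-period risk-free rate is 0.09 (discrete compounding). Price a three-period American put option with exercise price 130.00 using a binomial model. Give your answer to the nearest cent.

10.00

Risk-neutral probability p = (1 + 0.09 − 0.9)/(1.2 − 0.9) = 0.1900/0.3000 = 0.6333
Terminal stock prices: S_uuu = 207.4, S_uud = 155.5, S_udd = 116.6, S_ddd = 87.48
Terminal payoffs (K − S): max(-77.36, 0) = 0, max(-25.52, 0) = 0, max(13.36, 0) = 13.36, max(42.52, 0) = 42.52
Node uu (S = 172.8): continuation = 1/1.09·[0.6333·0.0000 + 0.3667·0.0000] = 0.0000; exercise value = 0.0000 ≤ continuation, so V_uu = 0.0000
Node ud (S = 129.6): continuation = 1/1.09·[0.6333·0.0000 + 0.3667·13.3600] = 4.4942; exercise value = 0.4000 ≤ continuation, so V_ud = 4.4942
Node dd (S = 97.2): continuation = 1/1.09·[0.6333·13.3600 + 0.3667·42.5200] = 22.0661; exercise value = 32.8000 > continuation, so V_dd = 32.8000 (exercise)
Node u (S = 144): continuation = 1/1.09·[0.6333·0.0000 + 0.3667·4.4942] = 1.5118; exercise value = 0.0000 ≤ continuation, so V_u = 1.5118
Node d (S = 108): continuation = 1/1.09·[0.6333·4.4942 + 0.3667·32.8000] = 13.6449; exercise value = 22.0000 > continuation, so V_d = 22.0000 (exercise)
Node 0 (S = 120): continuation = 1/1.09·[0.6333·1.5118 + 0.3667·22.0000] = 8.2790; exercise value = 10.0000 > continuation, so V_0 = 10.0000 (exercise)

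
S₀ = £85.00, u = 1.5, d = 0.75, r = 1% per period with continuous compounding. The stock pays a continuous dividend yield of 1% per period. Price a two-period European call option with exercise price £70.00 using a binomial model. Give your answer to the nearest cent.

Per-period risk-free factor R = e^0.01 = 1.0101; dividend-adjusted growth = e^(0.01−0.01) = 1.0000.
Risk-neutral probability p = (1.0000 − 0.75)/(1.5 − 0.75) = 0.2500/0.7500 = 0.3333
Terminal stock prices: S_uu = 191.2, S_ud = 95.62, S_dd = 47.81
Terminal payoffs (S − K): max(121.2, 0) = 121.2, max(25.62, 0) = 25.62, max(-22.19, 0) = 0
Node u (S = 127.5): V_u = e^(−0.01)·[0.3333·121.2500 + 0.6667·25.6250] = 56.9279
Node d (S = 63.75): V_d = e^(−0.01)·[0.3333·25.6250 + 0.6667·0.0000] = 8.4567
Node 0 (S = 85): V_0 = e^(−0.01)·[0.3333·56.9279 + 0.6667·8.4567] = 24.3688

£24.37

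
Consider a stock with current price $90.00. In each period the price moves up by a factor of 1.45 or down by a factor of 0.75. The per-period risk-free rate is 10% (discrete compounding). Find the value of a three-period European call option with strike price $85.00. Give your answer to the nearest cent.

$33.82

Risk-neutral probability p = (1 + 0.1 − 0.75)/(1.45 − 0.75) = 0.3500/0.7000 = 0.5000
Terminal stock prices: S_uuu = 274.4, S_uud = 141.9, S_udd = 73.41, S_ddd = 37.97
Terminal payoffs (S − K): max(189.4, 0) = 189.4, max(56.92, 0) = 56.92, max(-11.59, 0) = 0, max(-47.03, 0) = 0
Node uu (S = 189.2): V_uu = 1/1.1·[0.5000·189.3762 + 0.5000·56.9187] = 111.9523
Node ud (S = 97.88): V_ud = 1/1.1·[0.5000·56.9187 + 0.5000·0.0000] = 25.8722
Node dd (S = 50.62): V_dd = 1/1.1·[0.5000·0.0000 + 0.5000·0.0000] = 0.0000
Node u (S = 130.5): V_u = 1/1.1·[0.5000·111.9523 + 0.5000·25.8722] = 62.6475
Node d (S = 67.5): V_d = 1/1.1·[0.5000·25.8722 + 0.5000·0.0000] = 11.7601
Node 0 (S = 90): V_0 = 1/1.1·[0.5000·62.6475 + 0.5000·11.7601] = 33.8216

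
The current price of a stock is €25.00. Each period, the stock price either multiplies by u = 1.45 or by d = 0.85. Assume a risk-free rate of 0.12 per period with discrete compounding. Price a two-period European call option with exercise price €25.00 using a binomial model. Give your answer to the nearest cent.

Risk-neutral probability p = (1 + 0.12 − 0.85)/(1.45 − 0.85) = 0.2700/0.6000 = 0.4500
Terminal stock prices: S_uu = 52.56, S_ud = 30.81, S_dd = 18.06
Terminal payoffs (S − K): max(27.56, 0) = 27.56, max(5.812, 0) = 5.812, max(-6.938, 0) = 0
Node u (S = 36.25): V_u = 1/1.12·[0.4500·27.5625 + 0.5500·5.8125] = 13.9286
Node d (S = 21.25): V_d = 1/1.12·[0.4500·5.8125 + 0.5500·0.0000] = 2.3354
Node 0 (S = 25): V_0 = 1/1.12·[0.4500·13.9286 + 0.5500·2.3354] = 6.7431

€6.74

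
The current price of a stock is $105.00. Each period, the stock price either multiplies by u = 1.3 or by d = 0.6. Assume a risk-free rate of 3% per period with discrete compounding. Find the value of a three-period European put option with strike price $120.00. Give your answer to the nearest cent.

Risk-neutral probability p = (1 + 0.03 − 0.6)/(1.3 − 0.6) = 0.4300/0.7000 = 0.6143
Terminal stock prices: S_uuu = 230.7, S_uud = 106.5, S_udd = 49.14, S_ddd = 22.68
Terminal payoffs (K − S): max(-110.7, 0) = 0, max(13.53, 0) = 13.53, max(70.86, 0) = 70.86, max(97.32, 0) = 97.32
Node uu (S = 177.5): V_uu = 1/1.03·[0.6143·0.0000 + 0.3857·13.5300] = 5.0667
Node ud (S = 81.9): V_ud = 1/1.03·[0.6143·13.5300 + 0.3857·70.8600] = 34.6049
Node dd (S = 37.8): V_dd = 1/1.03·[0.6143·70.8600 + 0.3857·97.3200] = 78.7049
Node u (S = 136.5): V_u = 1/1.03·[0.6143·5.0667 + 0.3857·34.6049] = 15.9806
Node d (S = 63): V_d = 1/1.03·[0.6143·34.6049 + 0.3857·78.7049] = 50.1115
Node 0 (S = 105): V_0 = 1/1.03·[0.6143·15.9806 + 0.3857·50.1115] = 28.2965

$28.30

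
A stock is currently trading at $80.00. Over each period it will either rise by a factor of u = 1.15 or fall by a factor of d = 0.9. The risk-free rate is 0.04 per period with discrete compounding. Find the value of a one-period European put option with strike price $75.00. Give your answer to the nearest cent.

Risk-neutral probability p = (1 + 0.04 − 0.9)/(1.15 − 0.9) = 0.1400/0.2500 = 0.5600
Terminal stock prices: S_u = 92, S_d = 72
Terminal payoffs (K − S): max(-17, 0) = 0, max(3, 0) = 3
Node 0 (S = 80): V_0 = 1/1.04·[0.5600·0.0000 + 0.4400·3.0000] = 1.2692

$1.27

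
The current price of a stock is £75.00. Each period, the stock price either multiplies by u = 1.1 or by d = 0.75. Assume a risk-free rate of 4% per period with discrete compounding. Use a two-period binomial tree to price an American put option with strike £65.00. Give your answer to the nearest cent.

£1.85

Risk-neutral probability p = (1 + 0.04 − 0.75)/(1.1 − 0.75) = 0.2900/0.3500 = 0.8286
Terminal stock prices: S_uu = 90.75, S_ud = 61.88, S_dd = 42.19
Terminal payoffs (K − S): max(-25.75, 0) = 0, max(3.125, 0) = 3.125, max(22.81, 0) = 22.81
Node u (S = 82.5): continuation = 1/1.04·[0.8286·0.0000 + 0.1714·3.1250] = 0.5151; exercise value = 0.0000 ≤ continuation, so V_u = 0.5151
Node d (S = 56.25): continuation = 1/1.04·[0.8286·3.1250 + 0.1714·22.8125] = 6.2500; exercise value = 8.7500 > continuation, so V_d = 8.7500 (exercise)
Node 0 (S = 75): continuation = 1/1.04·[0.8286·0.5151 + 0.1714·8.7500] = 1.8527; exercise value = 0.0000 ≤ continuation, so V_0 = 1.8527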